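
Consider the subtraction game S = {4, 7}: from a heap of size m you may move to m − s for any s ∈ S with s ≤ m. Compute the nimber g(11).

0

Compute g(0), g(1), … for moves {4, 7}:
g(0) = mex{} = 0
g(1) = mex{} = 0
g(2) = mex{} = 0
g(3) = mex{} = 0
g(4) = mex{0} = 1
g(5) = mex{0} = 1
g(6) = mex{0} = 1
g(7) = mex{0} = 1
g(8) = mex{0,1} = 2
g(9) = mex{0,1} = 2
g(10) = mex{0,1} = 2
g(11) = mex{1} = 0
So g(11) = 0.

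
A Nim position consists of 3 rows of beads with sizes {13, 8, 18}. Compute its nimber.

23

Compute the nim-sum pairwise:
13 ^ 8 = 5
5 ^ 18 = 23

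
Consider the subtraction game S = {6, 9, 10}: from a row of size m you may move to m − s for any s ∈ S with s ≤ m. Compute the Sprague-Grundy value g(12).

2

Build the Grundy sequence with g(k) = mex{g(k−s) : s ∈ {6, 9, 10}, s ≤ k}:
g(0) = mex{} = 0
g(1) = mex{} = 0
g(2) = mex{} = 0
g(3) = mex{} = 0
g(4) = mex{} = 0
g(5) = mex{} = 0
g(6) = mex{0} = 1
g(7) = mex{0} = 1
g(8) = mex{0} = 1
g(9) = mex{0} = 1
g(10) = mex{0} = 1
g(11) = mex{0} = 1
g(12) = mex{0,1} = 2
So g(12) = 2.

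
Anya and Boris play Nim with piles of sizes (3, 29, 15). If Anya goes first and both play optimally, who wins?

Bitwise XOR of the heap sizes:
  00011  (3)
  11101  (29)
  01111  (15)
  -----
  10001  (17)
The nim-sum is 17 ≠ 0, so this is an N-position: the player to move can win; Anya has a winning move.

Anya wins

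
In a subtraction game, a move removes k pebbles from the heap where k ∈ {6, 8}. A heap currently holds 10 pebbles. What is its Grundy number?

Compute g(0), g(1), … for moves {6, 8}:
k:     0  1  2  3  4  5  6  7  8  9 10
g(k):  0  0  0  0  0  0  1  1  1  1  1
So g(10) = 1.

1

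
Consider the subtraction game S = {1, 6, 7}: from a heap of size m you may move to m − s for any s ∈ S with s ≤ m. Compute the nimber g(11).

3

Grundy values for subtraction set {1, 6, 7}:
k:     0  1  2  3  4  5  6  7  8  9 10 11
g(k):  0  1  0  1  0  1  2  3  2  3  2  3
So g(11) = 3.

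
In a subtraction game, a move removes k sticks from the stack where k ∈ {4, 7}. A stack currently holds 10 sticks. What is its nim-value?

2

Build the Grundy sequence with g(k) = mex{g(k−s) : s ∈ {4, 7}, s ≤ k}:
k:     0  1  2  3  4  5  6  7  8  9 10
g(k):  0  0  0  0  1  1  1  1  2  2  2
So g(10) = 2.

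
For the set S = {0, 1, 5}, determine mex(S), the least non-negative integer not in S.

2

The values 0, 1 are all present; 2 is the first non-negative integer missing from the set.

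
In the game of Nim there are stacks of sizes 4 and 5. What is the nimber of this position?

1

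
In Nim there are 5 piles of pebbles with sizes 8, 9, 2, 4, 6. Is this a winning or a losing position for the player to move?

Nim-sum: 8 ⊕ 9 ⊕ 2 ⊕ 4 ⊕ 6 = 1.
The nim-sum is 1 ≠ 0, so this is an N-position: the player to move can win.

Winning position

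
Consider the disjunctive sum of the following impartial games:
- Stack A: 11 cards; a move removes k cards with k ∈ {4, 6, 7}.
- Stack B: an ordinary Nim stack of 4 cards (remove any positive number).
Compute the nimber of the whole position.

Grundy values for stack A (subtraction set {4, 6, 7}):
k:     0  1  2  3  4  5  6  7  8  9 10 11
g(k):  0  0  0  0  1  1  1  1  2  2  2  0
So g(11) = 0.
Stack B is a plain Nim stack of size 4, so its Grundy value is 4.
By the Sprague-Grundy theorem, the Grundy value of a sum of independent games is the XOR of the component values.
Combined value = 0 ⊕ 4 = 4.

4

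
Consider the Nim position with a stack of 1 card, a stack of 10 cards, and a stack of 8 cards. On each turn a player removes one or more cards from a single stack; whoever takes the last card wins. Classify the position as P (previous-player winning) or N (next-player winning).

In binary:
  0001  (1)
  1010  (10)
  1000  (8)
  ----
  0011  (3)
The nim-sum is 3 ≠ 0, so this is an N-position: the player to move can win.

N-position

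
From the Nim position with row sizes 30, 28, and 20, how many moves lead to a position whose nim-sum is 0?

3

Compute the nim-sum pairwise:
30 XOR 28 = 2
2 XOR 20 = 22
The overall nim-sum is X = 22. A row of size p has a winning move iff p XOR X < p (reduce it to p XOR X).
  30: 30 XOR 22 = 8 < 30 — winning move (to 8).
  28: 28 XOR 22 = 10 < 28 — winning move (to 10).
  20: 20 XOR 22 = 2 < 20 — winning move (to 2).
That gives 3 winning moves.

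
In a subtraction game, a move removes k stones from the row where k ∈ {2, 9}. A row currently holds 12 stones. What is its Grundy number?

0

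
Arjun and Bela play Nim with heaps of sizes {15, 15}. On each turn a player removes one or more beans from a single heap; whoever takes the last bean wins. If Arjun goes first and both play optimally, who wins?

Bela wins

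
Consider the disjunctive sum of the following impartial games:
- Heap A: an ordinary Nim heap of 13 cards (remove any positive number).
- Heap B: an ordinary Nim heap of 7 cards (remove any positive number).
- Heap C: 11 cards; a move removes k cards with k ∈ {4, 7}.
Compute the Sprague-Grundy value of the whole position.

10

Heap A is a plain Nim heap of size 13, so its Grundy value is 13.
Heap B is a plain Nim heap of size 7, so its Grundy value is 7.
For heap C, compute g(0), g(1), … with moves {4, 7}:
g(0) = mex{} = 0
g(1) = mex{} = 0
g(2) = mex{} = 0
g(3) = mex{} = 0
g(4) = mex{0} = 1
g(5) = mex{0} = 1
g(6) = mex{0} = 1
g(7) = mex{0} = 1
g(8) = mex{0,1} = 2
g(9) = mex{0,1} = 2
g(10) = mex{0,1} = 2
g(11) = mex{1} = 0
So g(11) = 0.
The value of a disjunctive sum is the nim-sum of the parts.
Combined value = 13 XOR 7 XOR 0 = 10.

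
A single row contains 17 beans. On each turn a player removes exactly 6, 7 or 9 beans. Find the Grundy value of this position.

0

Compute g(0), g(1), … for moves {6, 7, 9}:
k:     0  1  2  3  4  5  6  7  8  9 10 11 12 13 14 15 16 17
g(k):  0  0  0  0  0  0  1  1  1  1  1  1  2  2  2  0  0  0
So g(17) = 0.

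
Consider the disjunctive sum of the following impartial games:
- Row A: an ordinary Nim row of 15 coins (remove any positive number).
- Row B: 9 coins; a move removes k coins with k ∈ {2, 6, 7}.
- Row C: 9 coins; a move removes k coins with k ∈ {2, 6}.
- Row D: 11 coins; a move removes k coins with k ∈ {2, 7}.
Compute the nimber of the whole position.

Row A is a plain Nim row of size 15, so its Grundy value is 15.
Build the Grundy sequence for row B with g(k) = mex{g(k−s) : s ∈ {2, 6, 7}, s ≤ k}:
g(0) = mex{} = 0
g(1) = mex{} = 0
g(2) = mex{0} = 1
g(3) = mex{0} = 1
g(4) = mex{1} = 0
g(5) = mex{1} = 0
g(6) = mex{0} = 1
g(7) = mex{0} = 1
g(8) = mex{0,1} = 2
g(9) = mex{1} = 0
So g(9) = 0.
Grundy values for row C (subtraction set {2, 6}):
k:     0  1  2  3  4  5  6  7  8  9
g(k):  0  0  1  1  0  0  1  1  0  0
So g(9) = 0.
Build the Grundy sequence for row D with g(k) = mex{g(k−s) : s ∈ {2, 7}, s ≤ k}:
k:     0  1  2  3  4  5  6  7  8  9 10 11
g(k):  0  0  1  1  0  0  1  1  2  0  0  1
So g(11) = 1.
The value of a disjunctive sum is the nim-sum of the parts.
Combined value = 15 ⊕ 0 ⊕ 0 ⊕ 1 = 14.

14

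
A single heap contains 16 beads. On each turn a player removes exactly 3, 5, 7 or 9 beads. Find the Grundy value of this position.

1

Grundy values for subtraction set {3, 5, 7, 9}:
k:     0  1  2  3  4  5  6  7  8  9 10 11 12 13 14 15 16
g(k):  0  0  0  1  1  1  2  2  2  3  3  3  0  0  0  1  1
So g(16) = 1.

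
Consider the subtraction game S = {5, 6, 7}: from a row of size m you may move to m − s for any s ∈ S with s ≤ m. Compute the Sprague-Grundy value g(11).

Compute g(0), g(1), … for moves {5, 6, 7}:
g(0) = mex{} = 0
g(1) = mex{} = 0
g(2) = mex{} = 0
g(3) = mex{} = 0
g(4) = mex{} = 0
g(5) = mex{0} = 1
g(6) = mex{0} = 1
g(7) = mex{0} = 1
g(8) = mex{0} = 1
g(9) = mex{0} = 1
g(10) = mex{0,1} = 2
g(11) = mex{0,1} = 2
So g(11) = 2.

2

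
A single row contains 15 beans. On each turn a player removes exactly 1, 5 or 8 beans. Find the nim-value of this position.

0

Grundy values for subtraction set {1, 5, 8}:
k:     0  1  2  3  4  5  6  7  8  9 10 11 12 13 14 15
g(k):  0  1  0  1  0  1  0  1  2  3  2  3  2  0  1  0
So g(15) = 0.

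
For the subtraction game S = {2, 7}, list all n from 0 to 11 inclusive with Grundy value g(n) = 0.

Build the Grundy sequence with g(k) = mex{g(k−s) : s ∈ {2, 7}, s ≤ k}:
g(0) = mex{} = 0
g(1) = mex{} = 0
g(2) = mex{0} = 1
g(3) = mex{0} = 1
g(4) = mex{1} = 0
g(5) = mex{1} = 0
g(6) = mex{0} = 1
g(7) = mex{0} = 1
g(8) = mex{0,1} = 2
g(9) = mex{1} = 0
g(10) = mex{1,2} = 0
g(11) = mex{0} = 1
The P-positions (g = 0) in 0..11 are 0, 1, 4, 5, 9, 10.

0, 1, 4, 5, 9, 10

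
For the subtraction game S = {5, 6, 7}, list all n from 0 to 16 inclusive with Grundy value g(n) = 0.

Build the Grundy sequence with g(k) = mex{g(k−s) : s ∈ {5, 6, 7}, s ≤ k}:
k:     0  1  2  3  4  5  6  7  8  9 10 11 12 13 14 15 16
g(k):  0  0  0  0  0  1  1  1  1  1  2  2  0  0  0  0  0
The P-positions (g = 0) in 0..16 are 0, 1, 2, 3, 4, 12, 13, 14, 15, 16.

0, 1, 2, 3, 4, 12, 13, 14, 15, 16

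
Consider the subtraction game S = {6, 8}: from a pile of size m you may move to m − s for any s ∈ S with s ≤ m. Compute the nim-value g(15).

Compute g(0), g(1), … for moves {6, 8}:
k:     0  1  2  3  4  5  6  7  8  9 10 11 12 13 14 15
g(k):  0  0  0  0  0  0  1  1  1  1  1  1  2  2  0  0
So g(15) = 0.

0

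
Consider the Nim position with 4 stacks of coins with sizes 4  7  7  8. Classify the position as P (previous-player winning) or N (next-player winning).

N-position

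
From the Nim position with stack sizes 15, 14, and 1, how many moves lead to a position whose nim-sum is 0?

0

Bitwise XOR of the heap sizes:
  1111  (15)
  1110  (14)
  0001  (1)
  ----
  0000  (0)
The nim-sum is already 0, so every move leaves a nonzero nim-sum — there are no winning moves.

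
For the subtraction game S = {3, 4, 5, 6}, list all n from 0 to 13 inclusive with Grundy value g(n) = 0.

0, 1, 2, 9, 10, 11

Grundy values for subtraction set {3, 4, 5, 6}:
k:     0  1  2  3  4  5  6  7  8  9 10 11 12 13
g(k):  0  0  0  1  1  1  2  2  2  0  0  0  1  1
The P-positions (g = 0) in 0..13 are 0, 1, 2, 9, 10, 11.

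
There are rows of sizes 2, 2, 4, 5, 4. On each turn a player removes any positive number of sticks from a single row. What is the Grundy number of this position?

5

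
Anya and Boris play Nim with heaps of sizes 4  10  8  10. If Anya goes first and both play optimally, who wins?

Anya wins

Nim-sum: 4 ^ 10 ^ 8 ^ 10 = 12.
The nim-sum is 12 ≠ 0, so this is an N-position: the player to move can win; Anya has a winning move.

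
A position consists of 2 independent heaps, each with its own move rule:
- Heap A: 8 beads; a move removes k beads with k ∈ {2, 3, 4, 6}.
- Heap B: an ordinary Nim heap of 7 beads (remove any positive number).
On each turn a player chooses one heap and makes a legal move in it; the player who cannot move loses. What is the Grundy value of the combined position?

7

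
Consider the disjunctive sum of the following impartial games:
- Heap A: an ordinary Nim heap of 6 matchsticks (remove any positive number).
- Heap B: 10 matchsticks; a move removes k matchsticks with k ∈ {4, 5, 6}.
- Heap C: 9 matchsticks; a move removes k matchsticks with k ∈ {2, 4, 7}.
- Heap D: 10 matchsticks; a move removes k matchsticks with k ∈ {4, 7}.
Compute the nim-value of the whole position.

4

Heap A is a plain Nim heap of size 6, so its Grundy value is 6.
Grundy values for heap B (subtraction set {4, 5, 6}):
k:     0  1  2  3  4  5  6  7  8  9 10
g(k):  0  0  0  0  1  1  1  1  2  2  0
So g(10) = 0.
For heap C, compute g(0), g(1), … with moves {2, 4, 7}:
k:     0  1  2  3  4  5  6  7  8  9
g(k):  0  0  1  1  2  2  0  3  1  0
So g(9) = 0.
Grundy values for heap D (subtraction set {4, 7}):
k:     0  1  2  3  4  5  6  7  8  9 10
g(k):  0  0  0  0  1  1  1  1  2  2  2
So g(10) = 2.
The value of a disjunctive sum is the nim-sum of the parts.
Combined value = 6 ⊕ 0 ⊕ 0 ⊕ 2 = 4.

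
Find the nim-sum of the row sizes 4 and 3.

Compute the nim-sum pairwise:
4 ^ 3 = 7

7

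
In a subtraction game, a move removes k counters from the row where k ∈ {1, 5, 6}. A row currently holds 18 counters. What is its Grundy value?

3

Build the Grundy sequence with g(k) = mex{g(k−s) : s ∈ {1, 5, 6}, s ≤ k}:
k:     0  1  2  3  4  5  6  7  8  9 10 11 12 13 14 15 16 17 18
g(k):  0  1  0  1  0  1  2  3  2  3  2  0  1  0  1  0  1  2  3
So g(18) = 3.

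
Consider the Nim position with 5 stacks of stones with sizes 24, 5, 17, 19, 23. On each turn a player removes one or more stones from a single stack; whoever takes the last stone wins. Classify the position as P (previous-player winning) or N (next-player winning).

N-position

Compute the nim-sum pairwise:
24 ^ 5 = 29
29 ^ 17 = 12
12 ^ 19 = 31
31 ^ 23 = 8
The nim-sum is 8 ≠ 0, so this is an N-position: the player to move can win.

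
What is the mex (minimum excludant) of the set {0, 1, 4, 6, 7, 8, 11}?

2

The values 0, 1 are all present; 2 is the first non-negative integer missing from the set.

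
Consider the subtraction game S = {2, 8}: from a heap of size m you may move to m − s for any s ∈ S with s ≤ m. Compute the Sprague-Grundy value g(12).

Compute g(0), g(1), … for moves {2, 8}:
k:     0  1  2  3  4  5  6  7  8  9 10 11 12
g(k):  0  0  1  1  0  0  1  1  2  2  0  0  1
So g(12) = 1.

1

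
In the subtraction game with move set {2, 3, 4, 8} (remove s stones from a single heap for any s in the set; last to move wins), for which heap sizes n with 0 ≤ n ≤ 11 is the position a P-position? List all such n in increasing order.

Compute g(0), g(1), … for moves {2, 3, 4, 8}:
g(0) = mex{} = 0
g(1) = mex{} = 0
g(2) = mex{0} = 1
g(3) = mex{0} = 1
g(4) = mex{0,1} = 2
g(5) = mex{0,1} = 2
g(6) = mex{1,2} = 0
g(7) = mex{1,2} = 0
g(8) = mex{0,2} = 1
g(9) = mex{0,2} = 1
g(10) = mex{0,1} = 2
g(11) = mex{0,1} = 2
The P-positions (g = 0) in 0..11 are 0, 1, 6, 7.

0, 1, 6, 7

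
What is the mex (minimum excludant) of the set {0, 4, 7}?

0 is in the set but 1 is not, so the mex is 1.

1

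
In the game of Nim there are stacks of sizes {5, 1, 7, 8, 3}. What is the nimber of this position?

Nim-sum: 5 ⊕ 1 ⊕ 7 ⊕ 8 ⊕ 3 = 8.

8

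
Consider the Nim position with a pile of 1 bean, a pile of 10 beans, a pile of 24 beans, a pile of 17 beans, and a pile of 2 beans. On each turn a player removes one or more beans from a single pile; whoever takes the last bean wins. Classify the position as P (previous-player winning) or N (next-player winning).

P-position

Nim-sum: 1 ^ 10 ^ 24 ^ 17 ^ 2 = 0.
The nim-sum is 0, so this is a P-position: the player to move is in a losing position under optimal play.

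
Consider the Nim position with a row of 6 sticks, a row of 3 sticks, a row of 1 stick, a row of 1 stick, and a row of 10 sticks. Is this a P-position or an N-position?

Nim-sum: 6 XOR 3 XOR 1 XOR 1 XOR 10 = 15.
The nim-sum is 15 ≠ 0, so this is an N-position: the player to move can win.

N-position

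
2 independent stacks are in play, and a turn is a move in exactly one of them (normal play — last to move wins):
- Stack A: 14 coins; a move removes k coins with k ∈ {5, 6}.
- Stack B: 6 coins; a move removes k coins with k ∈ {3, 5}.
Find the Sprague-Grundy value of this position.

2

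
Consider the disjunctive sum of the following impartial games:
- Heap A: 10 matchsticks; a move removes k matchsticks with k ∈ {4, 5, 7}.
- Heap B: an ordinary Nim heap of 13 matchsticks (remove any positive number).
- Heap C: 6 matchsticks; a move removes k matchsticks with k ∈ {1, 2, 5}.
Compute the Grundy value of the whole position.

15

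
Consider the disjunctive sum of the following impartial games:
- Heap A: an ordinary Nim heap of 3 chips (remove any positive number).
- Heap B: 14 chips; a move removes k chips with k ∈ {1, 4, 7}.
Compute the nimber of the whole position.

2

Heap A is a plain Nim heap of size 3, so its Grundy value is 3.
Grundy values for heap B (subtraction set {1, 4, 7}):
g(0) = mex{} = 0
g(1) = mex{0} = 1
g(2) = mex{1} = 0
g(3) = mex{0} = 1
g(4) = mex{0,1} = 2
g(5) = mex{1,2} = 0
g(6) = mex{0} = 1
g(7) = mex{0,1} = 2
g(8) = mex{1,2} = 0
g(9) = mex{0} = 1
g(10) = mex{1} = 0
g(11) = mex{0,2} = 1
g(12) = mex{0,1} = 2
g(13) = mex{1,2} = 0
g(14) = mex{0,2} = 1
So g(14) = 1.
By the Sprague-Grundy theorem, the Grundy value of a sum of independent games is the XOR of the component values.
Combined value = 3 XOR 1 = 2.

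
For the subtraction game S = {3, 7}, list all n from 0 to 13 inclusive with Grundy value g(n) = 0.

0, 1, 2, 6, 10, 11, 12

Compute g(0), g(1), … for moves {3, 7}:
g(0) = mex{} = 0
g(1) = mex{} = 0
g(2) = mex{} = 0
g(3) = mex{0} = 1
g(4) = mex{0} = 1
g(5) = mex{0} = 1
g(6) = mex{1} = 0
g(7) = mex{0,1} = 2
g(8) = mex{0,1} = 2
g(9) = mex{0} = 1
g(10) = mex{1,2} = 0
g(11) = mex{1,2} = 0
g(12) = mex{1} = 0
g(13) = mex{0} = 1
The P-positions (g = 0) in 0..13 are 0, 1, 2, 6, 10, 11, 12.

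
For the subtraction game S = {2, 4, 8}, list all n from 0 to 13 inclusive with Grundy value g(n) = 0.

Compute g(0), g(1), … for moves {2, 4, 8}:
k:     0  1  2  3  4  5  6  7  8  9 10 11 12 13
g(k):  0  0  1  1  2  2  0  0  1  1  2  2  0  0
The P-positions (g = 0) in 0..13 are 0, 1, 6, 7, 12, 13.

0, 1, 6, 7, 12, 13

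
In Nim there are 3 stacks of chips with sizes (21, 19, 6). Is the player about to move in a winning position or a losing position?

Nim-sum: 21 ^ 19 ^ 6 = 0.
The nim-sum is 0, so this is a P-position: the player to move is in a losing position under optimal play.

Losing position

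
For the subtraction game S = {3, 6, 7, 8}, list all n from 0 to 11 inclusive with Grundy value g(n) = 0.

0, 1, 2, 11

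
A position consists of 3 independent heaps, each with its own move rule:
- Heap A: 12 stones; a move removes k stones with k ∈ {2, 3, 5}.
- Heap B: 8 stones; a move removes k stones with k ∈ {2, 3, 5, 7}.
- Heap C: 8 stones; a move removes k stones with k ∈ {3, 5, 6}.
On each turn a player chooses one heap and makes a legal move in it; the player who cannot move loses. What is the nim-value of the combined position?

4

Build the Grundy sequence for heap A with g(k) = mex{g(k−s) : s ∈ {2, 3, 5}, s ≤ k}:
g(0) = mex{} = 0
g(1) = mex{} = 0
g(2) = mex{0} = 1
g(3) = mex{0} = 1
g(4) = mex{0,1} = 2
g(5) = mex{0,1} = 2
g(6) = mex{0,1,2} = 3
g(7) = mex{1,2} = 0
g(8) = mex{1,2,3} = 0
g(9) = mex{0,2,3} = 1
g(10) = mex{0,2} = 1
g(11) = mex{0,1,3} = 2
g(12) = mex{0,1} = 2
So g(12) = 2.
Build the Grundy sequence for heap B with g(k) = mex{g(k−s) : s ∈ {2, 3, 5, 7}, s ≤ k}:
k:     0  1  2  3  4  5  6  7  8
g(k):  0  0  1  1  2  2  3  3  4
So g(8) = 4.
Grundy values for heap C (subtraction set {3, 5, 6}):
k:     0  1  2  3  4  5  6  7  8
g(k):  0  0  0  1  1  1  2  2  2
So g(8) = 2.
The value of a disjunctive sum is the nim-sum of the parts.
Combined value = 2 ⊕ 4 ⊕ 2 = 4.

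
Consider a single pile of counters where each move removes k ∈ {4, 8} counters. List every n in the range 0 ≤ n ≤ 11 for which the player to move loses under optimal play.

0, 1, 2, 3

Grundy values for subtraction set {4, 8}:
k:     0  1  2  3  4  5  6  7  8  9 10 11
g(k):  0  0  0  0  1  1  1  1  2  2  2  2
The P-positions (g = 0) in 0..11 are 0, 1, 2, 3.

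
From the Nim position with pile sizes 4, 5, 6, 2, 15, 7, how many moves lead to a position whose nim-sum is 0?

Nim-sum: 4 ^ 5 ^ 6 ^ 2 ^ 15 ^ 7 = 13.
The overall nim-sum is X = 13. A pile of size p has a winning move iff p XOR X < p (reduce it to p XOR X).
  4: 4 XOR 13 = 9 ≥ 4 — no move.
  5: 5 XOR 13 = 8 ≥ 5 — no move.
  6: 6 XOR 13 = 11 ≥ 6 — no move.
  2: 2 XOR 13 = 15 ≥ 2 — no move.
  15: 15 XOR 13 = 2 < 15 — winning move (to 2).
  7: 7 XOR 13 = 10 ≥ 7 — no move.
That gives 1 winning move.

1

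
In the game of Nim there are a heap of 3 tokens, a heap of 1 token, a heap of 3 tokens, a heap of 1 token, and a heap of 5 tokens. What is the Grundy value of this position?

5

Bitwise XOR of the heap sizes:
  011  (3)
  001  (1)
  011  (3)
  001  (1)
  101  (5)
  ---
  101  (5)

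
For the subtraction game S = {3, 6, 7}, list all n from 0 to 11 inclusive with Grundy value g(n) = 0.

0, 1, 2, 10, 11

Build the Grundy sequence with g(k) = mex{g(k−s) : s ∈ {3, 6, 7}, s ≤ k}:
k:     0  1  2  3  4  5  6  7  8  9 10 11
g(k):  0  0  0  1  1  1  2  2  2  3  0  0
The P-positions (g = 0) in 0..11 are 0, 1, 2, 10, 11.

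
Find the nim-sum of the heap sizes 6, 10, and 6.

10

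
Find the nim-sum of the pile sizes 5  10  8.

Compute the nim-sum pairwise:
5 ^ 10 = 15
15 ^ 8 = 7

7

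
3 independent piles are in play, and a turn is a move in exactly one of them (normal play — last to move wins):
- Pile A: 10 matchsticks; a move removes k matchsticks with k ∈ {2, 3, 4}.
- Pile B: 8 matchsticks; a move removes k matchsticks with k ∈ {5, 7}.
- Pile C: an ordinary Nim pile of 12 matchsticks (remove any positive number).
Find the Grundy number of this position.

15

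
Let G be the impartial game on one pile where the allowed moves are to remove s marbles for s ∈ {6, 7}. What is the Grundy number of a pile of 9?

Compute g(0), g(1), … for moves {6, 7}:
g(0) = mex{} = 0
g(1) = mex{} = 0
g(2) = mex{} = 0
g(3) = mex{} = 0
g(4) = mex{} = 0
g(5) = mex{} = 0
g(6) = mex{0} = 1
g(7) = mex{0} = 1
g(8) = mex{0} = 1
g(9) = mex{0} = 1
So g(9) = 1.

1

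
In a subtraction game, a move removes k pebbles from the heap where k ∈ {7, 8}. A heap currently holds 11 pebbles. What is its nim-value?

Compute g(0), g(1), … for moves {7, 8}:
g(0) = mex{} = 0
g(1) = mex{} = 0
g(2) = mex{} = 0
g(3) = mex{} = 0
g(4) = mex{} = 0
g(5) = mex{} = 0
g(6) = mex{} = 0
g(7) = mex{0} = 1
g(8) = mex{0} = 1
g(9) = mex{0} = 1
g(10) = mex{0} = 1
g(11) = mex{0} = 1
So g(11) = 1.

1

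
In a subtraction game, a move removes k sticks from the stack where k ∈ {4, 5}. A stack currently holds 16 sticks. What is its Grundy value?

Build the Grundy sequence with g(k) = mex{g(k−s) : s ∈ {4, 5}, s ≤ k}:
k:     0  1  2  3  4  5  6  7  8  9 10 11 12 13 14 15 16
g(k):  0  0  0  0  1  1  1  1  2  0  0  0  0  1  1  1  1
So g(16) = 1.

1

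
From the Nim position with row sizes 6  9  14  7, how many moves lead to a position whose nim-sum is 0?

3

Compute the nim-sum pairwise:
6 ⊕ 9 = 15
15 ⊕ 14 = 1
1 ⊕ 7 = 6
The overall nim-sum is X = 6. A row of size p has a winning move iff p XOR X < p (reduce it to p XOR X).
  6: 6 XOR 6 = 0 < 6 — winning move (to 0).
  9: 9 XOR 6 = 15 ≥ 9 — no move.
  14: 14 XOR 6 = 8 < 14 — winning move (to 8).
  7: 7 XOR 6 = 1 < 7 — winning move (to 1).
That gives 3 winning moves.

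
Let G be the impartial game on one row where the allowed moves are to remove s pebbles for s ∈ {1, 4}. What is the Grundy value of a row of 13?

Build the Grundy sequence with g(k) = mex{g(k−s) : s ∈ {1, 4}, s ≤ k}:
k:     0  1  2  3  4  5  6  7  8  9 10 11 12 13
g(k):  0  1  0  1  2  0  1  0  1  2  0  1  0  1
So g(13) = 1.

1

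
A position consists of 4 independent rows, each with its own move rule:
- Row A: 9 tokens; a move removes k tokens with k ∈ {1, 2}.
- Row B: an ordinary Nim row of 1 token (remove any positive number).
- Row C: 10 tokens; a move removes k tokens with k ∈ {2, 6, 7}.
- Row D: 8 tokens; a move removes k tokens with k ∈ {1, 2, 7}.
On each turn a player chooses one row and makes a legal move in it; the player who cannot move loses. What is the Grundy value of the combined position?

Grundy values for row A (subtraction set {1, 2}):
k:     0  1  2  3  4  5  6  7  8  9
g(k):  0  1  2  0  1  2  0  1  2  0
So g(9) = 0.
Row B is a plain Nim row of size 1, so its Grundy value is 1.
For row C, compute g(0), g(1), … with moves {2, 6, 7}:
k:     0  1  2  3  4  5  6  7  8  9 10
g(k):  0  0  1  1  0  0  1  1  2  0  3
So g(10) = 3.
For row D, compute g(0), g(1), … with moves {1, 2, 7}:
k:     0  1  2  3  4  5  6  7  8
g(k):  0  1  2  0  1  2  0  1  2
So g(8) = 2.
By the Sprague-Grundy theorem, the Grundy value of a sum of independent games is the XOR of the component values.
Combined value = 0 XOR 1 XOR 3 XOR 2 = 0.

0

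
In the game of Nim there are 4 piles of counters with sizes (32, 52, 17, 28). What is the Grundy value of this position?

25

Compute the nim-sum pairwise:
32 ^ 52 = 20
20 ^ 17 = 5
5 ^ 28 = 25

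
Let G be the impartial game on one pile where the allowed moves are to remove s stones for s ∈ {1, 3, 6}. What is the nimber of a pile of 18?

0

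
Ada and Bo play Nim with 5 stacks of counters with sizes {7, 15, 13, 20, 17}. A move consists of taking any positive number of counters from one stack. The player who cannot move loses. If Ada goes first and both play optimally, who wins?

Bo wins

Bitwise XOR of the heap sizes:
  00111  (7)
  01111  (15)
  01101  (13)
  10100  (20)
  10001  (17)
  -----
  00000  (0)
The nim-sum is 0, so this is a P-position: the player to move is in a losing position under optimal play; Ada is about to move from it and so loses — Bo wins.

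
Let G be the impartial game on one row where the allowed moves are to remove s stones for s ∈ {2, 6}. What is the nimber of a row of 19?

Build the Grundy sequence with g(k) = mex{g(k−s) : s ∈ {2, 6}, s ≤ k}:
k:     0  1  2  3  4  5  6  7  8  9 10 11 12 13 14 15 16 17 18 19
g(k):  0  0  1  1  0  0  1  1  0  0  1  1  0  0  1  1  0  0  1  1
So g(19) = 1.

1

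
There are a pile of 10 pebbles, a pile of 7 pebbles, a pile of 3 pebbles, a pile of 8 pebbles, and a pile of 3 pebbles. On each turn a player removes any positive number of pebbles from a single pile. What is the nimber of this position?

Compute the nim-sum pairwise:
10 XOR 7 = 13
13 XOR 3 = 14
14 XOR 8 = 6
6 XOR 3 = 5

5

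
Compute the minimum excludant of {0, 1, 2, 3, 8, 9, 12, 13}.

4

The values 0, 1, 2, 3 are all present; 4 is the first non-negative integer missing from the set.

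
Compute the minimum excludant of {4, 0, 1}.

2

The values 0, 1 are all present; 2 is the first non-negative integer missing from the set.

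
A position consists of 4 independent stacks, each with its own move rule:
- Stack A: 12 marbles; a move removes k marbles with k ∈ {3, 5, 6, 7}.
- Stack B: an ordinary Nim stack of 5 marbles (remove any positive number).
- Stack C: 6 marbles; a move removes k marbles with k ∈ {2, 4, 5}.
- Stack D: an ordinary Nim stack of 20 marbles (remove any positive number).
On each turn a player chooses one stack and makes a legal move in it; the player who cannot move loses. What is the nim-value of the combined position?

Build the Grundy sequence for stack A with g(k) = mex{g(k−s) : s ∈ {3, 5, 6, 7}, s ≤ k}:
k:     0  1  2  3  4  5  6  7  8  9 10 11 12
g(k):  0  0  0  1  1  1  2  2  2  3  0  0  0
So g(12) = 0.
Stack B is a plain Nim stack of size 5, so its Grundy value is 5.
For stack C, compute g(0), g(1), … with moves {2, 4, 5}:
g(0) = mex{} = 0
g(1) = mex{} = 0
g(2) = mex{0} = 1
g(3) = mex{0} = 1
g(4) = mex{0,1} = 2
g(5) = mex{0,1} = 2
g(6) = mex{0,1,2} = 3
So g(6) = 3.
Stack D is a plain Nim stack of size 20, so its Grundy value is 20.
By the Sprague-Grundy theorem, the Grundy value of a sum of independent games is the XOR of the component values.
Combined value = 0 ⊕ 5 ⊕ 3 ⊕ 20 = 18.

18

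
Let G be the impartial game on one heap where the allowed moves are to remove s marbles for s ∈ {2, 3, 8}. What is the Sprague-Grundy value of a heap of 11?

Compute g(0), g(1), … for moves {2, 3, 8}:
g(0) = mex{} = 0
g(1) = mex{} = 0
g(2) = mex{0} = 1
g(3) = mex{0} = 1
g(4) = mex{0,1} = 2
g(5) = mex{1} = 0
g(6) = mex{1,2} = 0
g(7) = mex{0,2} = 1
g(8) = mex{0} = 1
g(9) = mex{0,1} = 2
g(10) = mex{1} = 0
g(11) = mex{1,2} = 0
So g(11) = 0.

0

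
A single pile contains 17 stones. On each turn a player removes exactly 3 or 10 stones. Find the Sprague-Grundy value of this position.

1

Build the Grundy sequence with g(k) = mex{g(k−s) : s ∈ {3, 10}, s ≤ k}:
k:     0  1  2  3  4  5  6  7  8  9 10 11 12 13 14 15 16 17
g(k):  0  0  0  1  1  1  0  0  0  1  1  1  2  0  0  0  1  1
So g(17) = 1.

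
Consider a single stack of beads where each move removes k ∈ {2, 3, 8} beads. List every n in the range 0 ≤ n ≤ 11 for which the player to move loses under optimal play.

0, 1, 5, 6, 10, 11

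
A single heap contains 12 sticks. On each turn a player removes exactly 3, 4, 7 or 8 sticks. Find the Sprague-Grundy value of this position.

0

Compute g(0), g(1), … for moves {3, 4, 7, 8}:
k:     0  1  2  3  4  5  6  7  8  9 10 11 12
g(k):  0  0  0  1  1  1  2  2  2  3  3  0  0
So g(12) = 0.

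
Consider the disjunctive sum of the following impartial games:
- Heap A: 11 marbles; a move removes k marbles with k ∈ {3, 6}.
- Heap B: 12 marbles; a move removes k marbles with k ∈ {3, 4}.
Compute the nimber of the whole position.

1

For heap A, compute g(0), g(1), … with moves {3, 6}:
k:     0  1  2  3  4  5  6  7  8  9 10 11
g(k):  0  0  0  1  1  1  2  2  2  0  0  0
So g(11) = 0.
Build the Grundy sequence for heap B with g(k) = mex{g(k−s) : s ∈ {3, 4}, s ≤ k}:
g(0) = mex{} = 0
g(1) = mex{} = 0
g(2) = mex{} = 0
g(3) = mex{0} = 1
g(4) = mex{0} = 1
g(5) = mex{0} = 1
g(6) = mex{0,1} = 2
g(7) = mex{1} = 0
g(8) = mex{1} = 0
g(9) = mex{1,2} = 0
g(10) = mex{0,2} = 1
g(11) = mex{0} = 1
g(12) = mex{0} = 1
So g(12) = 1.
By the Sprague-Grundy theorem, the Grundy value of a sum of independent games is the XOR of the component values.
Combined value = 0 ⊕ 1 = 1.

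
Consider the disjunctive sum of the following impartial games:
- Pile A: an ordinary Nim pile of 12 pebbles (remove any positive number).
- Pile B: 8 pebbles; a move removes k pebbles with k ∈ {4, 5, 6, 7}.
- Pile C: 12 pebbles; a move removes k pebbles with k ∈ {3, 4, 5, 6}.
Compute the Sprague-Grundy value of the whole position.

15

Pile A is a plain Nim pile of size 12, so its Grundy value is 12.
Build the Grundy sequence for pile B with g(k) = mex{g(k−s) : s ∈ {4, 5, 6, 7}, s ≤ k}:
k:     0  1  2  3  4  5  6  7  8
g(k):  0  0  0  0  1  1  1  1  2
So g(8) = 2.
Build the Grundy sequence for pile C with g(k) = mex{g(k−s) : s ∈ {3, 4, 5, 6}, s ≤ k}:
k:     0  1  2  3  4  5  6  7  8  9 10 11 12
g(k):  0  0  0  1  1  1  2  2  2  0  0  0  1
So g(12) = 1.
By the Sprague-Grundy theorem, the Grundy value of a sum of independent games is the XOR of the component values.
Combined value = 12 XOR 2 XOR 1 = 15.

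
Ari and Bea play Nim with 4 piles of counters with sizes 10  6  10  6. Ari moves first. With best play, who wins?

Bea wins

Bitwise XOR of the heap sizes:
  1010  (10)
  0110  (6)
  1010  (10)
  0110  (6)
  ----
  0000  (0)
The nim-sum is 0, so this is a P-position: the player to move is in a losing position under optimal play; Ari is about to move from it and so loses — Bea wins.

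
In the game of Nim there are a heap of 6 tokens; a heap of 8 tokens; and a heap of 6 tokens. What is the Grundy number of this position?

8

In binary:
  0110  (6)
  1000  (8)
  0110  (6)
  ----
  1000  (8)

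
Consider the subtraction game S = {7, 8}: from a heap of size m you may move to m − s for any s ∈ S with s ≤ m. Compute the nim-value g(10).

1

Grundy values for subtraction set {7, 8}:
k:     0  1  2  3  4  5  6  7  8  9 10
g(k):  0  0  0  0  0  0  0  1  1  1  1
So g(10) = 1.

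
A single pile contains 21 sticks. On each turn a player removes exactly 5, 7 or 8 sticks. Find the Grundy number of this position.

Compute g(0), g(1), … for moves {5, 7, 8}:
k:     0  1  2  3  4  5  6  7  8  9 10 11 12 13 14 15 16 17 18 19 20 21
g(k):  0  0  0  0  0  1  1  1  1  1  2  2  2  0  0  0  0  0  1  1  1  1
So g(21) = 1.

1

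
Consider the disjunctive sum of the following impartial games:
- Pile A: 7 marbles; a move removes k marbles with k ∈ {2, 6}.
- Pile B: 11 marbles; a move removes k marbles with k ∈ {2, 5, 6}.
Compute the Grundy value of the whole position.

Grundy values for pile A (subtraction set {2, 6}):
g(0) = mex{} = 0
g(1) = mex{} = 0
g(2) = mex{0} = 1
g(3) = mex{0} = 1
g(4) = mex{1} = 0
g(5) = mex{1} = 0
g(6) = mex{0} = 1
g(7) = mex{0} = 1
So g(7) = 1.
For pile B, compute g(0), g(1), … with moves {2, 5, 6}:
g(0) = mex{} = 0
g(1) = mex{} = 0
g(2) = mex{0} = 1
g(3) = mex{0} = 1
g(4) = mex{1} = 0
g(5) = mex{0,1} = 2
g(6) = mex{0} = 1
g(7) = mex{0,1,2} = 3
g(8) = mex{1} = 0
g(9) = mex{0,1,3} = 2
g(10) = mex{0,2} = 1
g(11) = mex{1,2} = 0
So g(11) = 0.
The value of a disjunctive sum is the nim-sum of the parts.
Combined value = 1 XOR 0 = 1.

1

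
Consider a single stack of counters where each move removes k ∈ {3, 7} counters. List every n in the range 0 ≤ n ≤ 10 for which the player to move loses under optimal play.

Build the Grundy sequence with g(k) = mex{g(k−s) : s ∈ {3, 7}, s ≤ k}:
k:     0  1  2  3  4  5  6  7  8  9 10
g(k):  0  0  0  1  1  1  0  2  2  1  0
The P-positions (g = 0) in 0..10 are 0, 1, 2, 6, 10.

0, 1, 2, 6, 10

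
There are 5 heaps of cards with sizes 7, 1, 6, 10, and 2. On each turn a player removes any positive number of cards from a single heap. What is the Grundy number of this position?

Nim-sum: 7 ^ 1 ^ 6 ^ 10 ^ 2 = 8.

8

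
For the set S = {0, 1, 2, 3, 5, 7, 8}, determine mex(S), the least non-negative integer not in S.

4

The values 0, 1, 2, 3 are all present; 4 is the first non-negative integer missing from the set.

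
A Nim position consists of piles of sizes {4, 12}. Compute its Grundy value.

8

Write each in binary and XOR column by column:
  0100  (4)
  1100  (12)
  ----
  1000  (8)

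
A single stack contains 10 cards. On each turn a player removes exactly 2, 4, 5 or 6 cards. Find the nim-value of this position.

1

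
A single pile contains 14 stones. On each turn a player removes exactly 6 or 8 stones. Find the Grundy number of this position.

0

Grundy values for subtraction set {6, 8}:
g(0) = mex{} = 0
g(1) = mex{} = 0
g(2) = mex{} = 0
g(3) = mex{} = 0
g(4) = mex{} = 0
g(5) = mex{} = 0
g(6) = mex{0} = 1
g(7) = mex{0} = 1
g(8) = mex{0} = 1
g(9) = mex{0} = 1
g(10) = mex{0} = 1
g(11) = mex{0} = 1
g(12) = mex{0,1} = 2
g(13) = mex{0,1} = 2
g(14) = mex{1} = 0
So g(14) = 0.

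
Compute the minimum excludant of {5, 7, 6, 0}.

1

0 is in the set but 1 is not, so the mex is 1.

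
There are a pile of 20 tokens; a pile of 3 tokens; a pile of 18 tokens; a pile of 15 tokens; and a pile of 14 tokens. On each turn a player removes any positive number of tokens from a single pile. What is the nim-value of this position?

Compute the nim-sum pairwise:
20 ⊕ 3 = 23
23 ⊕ 18 = 5
5 ⊕ 15 = 10
10 ⊕ 14 = 4

4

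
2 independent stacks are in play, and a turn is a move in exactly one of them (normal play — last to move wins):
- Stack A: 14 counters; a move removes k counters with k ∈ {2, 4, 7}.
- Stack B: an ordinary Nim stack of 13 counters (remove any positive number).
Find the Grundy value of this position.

12

For stack A, compute g(0), g(1), … with moves {2, 4, 7}:
k:     0  1  2  3  4  5  6  7  8  9 10 11 12 13 14
g(k):  0  0  1  1  2  2  0  3  1  0  2  1  0  2  1
So g(14) = 1.
Stack B is a plain Nim stack of size 13, so its Grundy value is 13.
The value of a disjunctive sum is the nim-sum of the parts.
Combined value = 1 ⊕ 13 = 12.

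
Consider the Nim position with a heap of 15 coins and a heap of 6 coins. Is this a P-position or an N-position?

N-position

Compute the nim-sum pairwise:
15 ⊕ 6 = 9
The nim-sum is 9 ≠ 0, so this is an N-position: the player to move can win.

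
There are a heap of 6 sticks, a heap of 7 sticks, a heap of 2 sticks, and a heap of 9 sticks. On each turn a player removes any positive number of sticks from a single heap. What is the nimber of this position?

10

Write each in binary and XOR column by column:
  0110  (6)
  0111  (7)
  0010  (2)
  1001  (9)
  ----
  1010  (10)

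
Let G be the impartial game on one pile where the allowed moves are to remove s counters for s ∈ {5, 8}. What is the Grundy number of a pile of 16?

0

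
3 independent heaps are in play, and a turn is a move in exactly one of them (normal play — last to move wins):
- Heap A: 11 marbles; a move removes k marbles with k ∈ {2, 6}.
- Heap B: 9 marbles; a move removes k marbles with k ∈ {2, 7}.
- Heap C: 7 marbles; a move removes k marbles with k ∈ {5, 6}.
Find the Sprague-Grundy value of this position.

0

For heap A, compute g(0), g(1), … with moves {2, 6}:
g(0) = mex{} = 0
g(1) = mex{} = 0
g(2) = mex{0} = 1
g(3) = mex{0} = 1
g(4) = mex{1} = 0
g(5) = mex{1} = 0
g(6) = mex{0} = 1
g(7) = mex{0} = 1
g(8) = mex{1} = 0
g(9) = mex{1} = 0
g(10) = mex{0} = 1
g(11) = mex{0} = 1
So g(11) = 1.
For heap B, compute g(0), g(1), … with moves {2, 7}:
k:     0  1  2  3  4  5  6  7  8  9
g(k):  0  0  1  1  0  0  1  1  2  0
So g(9) = 0.
Grundy values for heap C (subtraction set {5, 6}):
k:     0  1  2  3  4  5  6  7
g(k):  0  0  0  0  0  1  1  1
So g(7) = 1.
By the Sprague-Grundy theorem, the Grundy value of a sum of independent games is the XOR of the component values.
Combined value = 1 ⊕ 0 ⊕ 1 = 0.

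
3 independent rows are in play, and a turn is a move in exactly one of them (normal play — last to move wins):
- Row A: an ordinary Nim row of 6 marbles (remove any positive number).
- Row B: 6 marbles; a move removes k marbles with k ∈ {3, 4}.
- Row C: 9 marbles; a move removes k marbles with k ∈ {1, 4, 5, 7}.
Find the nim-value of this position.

5

Row A is a plain Nim row of size 6, so its Grundy value is 6.
Build the Grundy sequence for row B with g(k) = mex{g(k−s) : s ∈ {3, 4}, s ≤ k}:
g(0) = mex{} = 0
g(1) = mex{} = 0
g(2) = mex{} = 0
g(3) = mex{0} = 1
g(4) = mex{0} = 1
g(5) = mex{0} = 1
g(6) = mex{0,1} = 2
So g(6) = 2.
Build the Grundy sequence for row C with g(k) = mex{g(k−s) : s ∈ {1, 4, 5, 7}, s ≤ k}:
k:     0  1  2  3  4  5  6  7  8  9
g(k):  0  1  0  1  2  3  2  3  0  1
So g(9) = 1.
The value of a disjunctive sum is the nim-sum of the parts.
Combined value = 6 XOR 2 XOR 1 = 5.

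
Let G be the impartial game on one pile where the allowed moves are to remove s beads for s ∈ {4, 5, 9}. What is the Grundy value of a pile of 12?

3

Compute g(0), g(1), … for moves {4, 5, 9}:
k:     0  1  2  3  4  5  6  7  8  9 10 11 12
g(k):  0  0  0  0  1  1  1  1  2  2  2  2  3
So g(12) = 3.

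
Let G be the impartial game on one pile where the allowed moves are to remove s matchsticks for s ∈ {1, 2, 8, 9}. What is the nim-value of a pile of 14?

Build the Grundy sequence with g(k) = mex{g(k−s) : s ∈ {1, 2, 8, 9}, s ≤ k}:
k:     0  1  2  3  4  5  6  7  8  9 10 11 12 13 14
g(k):  0  1  2  0  1  2  0  1  2  3  0  1  2  0  1
So g(14) = 1.

1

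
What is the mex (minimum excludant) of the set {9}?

0 is not in the set, so the mex is 0.

0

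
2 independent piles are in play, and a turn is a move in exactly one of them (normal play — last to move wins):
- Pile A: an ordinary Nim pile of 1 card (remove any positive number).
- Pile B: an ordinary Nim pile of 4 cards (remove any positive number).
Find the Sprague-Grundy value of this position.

Pile A is a plain Nim pile of size 1, so its Grundy value is 1.
Pile B is a plain Nim pile of size 4, so its Grundy value is 4.
By the Sprague-Grundy theorem, the Grundy value of a sum of independent games is the XOR of the component values.
Combined value = 1 XOR 4 = 5.

5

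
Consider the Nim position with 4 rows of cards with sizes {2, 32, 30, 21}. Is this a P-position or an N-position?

N-position

Compute the nim-sum pairwise:
2 XOR 32 = 34
34 XOR 30 = 60
60 XOR 21 = 41
The nim-sum is 41 ≠ 0, so this is an N-position: the player to move can win.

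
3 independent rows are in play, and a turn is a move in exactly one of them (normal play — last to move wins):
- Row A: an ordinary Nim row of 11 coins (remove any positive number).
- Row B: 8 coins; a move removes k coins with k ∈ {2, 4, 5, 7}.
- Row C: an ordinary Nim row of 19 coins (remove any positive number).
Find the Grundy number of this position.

28

Row A is a plain Nim row of size 11, so its Grundy value is 11.
For row B, compute g(0), g(1), … with moves {2, 4, 5, 7}:
k:     0  1  2  3  4  5  6  7  8
g(k):  0  0  1  1  2  2  3  3  4
So g(8) = 4.
Row C is a plain Nim row of size 19, so its Grundy value is 19.
The value of a disjunctive sum is the nim-sum of the parts.
Combined value = 11 XOR 4 XOR 19 = 28.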